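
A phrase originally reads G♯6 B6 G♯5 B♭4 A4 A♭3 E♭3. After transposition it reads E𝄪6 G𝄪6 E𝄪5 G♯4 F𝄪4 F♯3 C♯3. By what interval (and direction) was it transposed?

down a diminished third

Take the first pair: G#6 → E##6. G to E spans 3 letter names, so the interval is some kind of third.
E##6 to G#6 is 2 semitones, which makes it a diminished third; the second version is lower, so the direction is down.
Checking another pair — Eb3 → C#3 — gives the same interval.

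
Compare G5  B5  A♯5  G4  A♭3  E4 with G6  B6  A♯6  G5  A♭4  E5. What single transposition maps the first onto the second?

up a perfect octave

Take the first pair: G5 → G6. G to G spans 8 letter names, so the interval is some kind of octave.
G5 to G6 is 12 semitones, which makes it a perfect octave; the second version is higher, so the direction is up.
Checking another pair — E4 → E5 — gives the same interval.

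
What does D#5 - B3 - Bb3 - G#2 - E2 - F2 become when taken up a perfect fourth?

G#5 E4 Eb4 C#3 A2 Bb2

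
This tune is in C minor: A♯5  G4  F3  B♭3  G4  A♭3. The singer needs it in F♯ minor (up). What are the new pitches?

D##6 C#5 B3 E4 C#5 D4

From C up to F♯ is an augmented fourth; apply that to each pitch.
A#5 -> D##6
G4 -> C#5
F3 -> B3
Bb3 -> E4
G4 -> C#5
Ab3 -> D4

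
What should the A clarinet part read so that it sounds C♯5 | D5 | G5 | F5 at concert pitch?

E5 F5 Bb5 Ab5

Written C4 sounds as A3 on the A clarinet, so concert pitches are written a minor third up.
C#5 gives E5
D5 gives F5
G5 gives Bb5
F5 gives Ab5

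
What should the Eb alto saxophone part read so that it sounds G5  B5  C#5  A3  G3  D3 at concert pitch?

Written C4 sounds as Eb3 on the Eb alto saxophone, so concert pitches are written a major sixth up.
G5 → E6
B5 → G#6
C#5 → A#5
A3 → F#4
G3 → E4
D3 → B3

E6 G#6 A#5 F#4 E4 B3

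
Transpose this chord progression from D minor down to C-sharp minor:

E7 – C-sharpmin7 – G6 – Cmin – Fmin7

D#7 B#min7 F#6 Bmin Emin7

D minor down to C-sharp minor is a minor second; each chord root moves by that interval while the quality stays the same.
E7: root E down a minor second → D#, giving D#7.
C-sharpmin7: root C-sharp down a minor second → B#, giving B#min7.
G6: root G down a minor second → F#, giving F#6.
Cmin: root C down a minor second → B, giving Bmin.
Fmin7: root F down a minor second → E, giving Emin7.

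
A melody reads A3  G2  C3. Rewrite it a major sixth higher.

F#4 E3 A3

A3 -> F#4
G2 -> E3
C3 -> A3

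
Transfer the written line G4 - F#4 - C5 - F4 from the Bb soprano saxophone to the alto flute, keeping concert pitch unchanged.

First find concert pitch: the Bb soprano saxophone sounds a major second below written, so G4 F#4 C5 F4 sounds F4 E4 Bb4 Eb4.
Then write for alto flute: it sounds a perfect fourth below written, so the part must be a perfect fourth above concert.
F4 → Bb4
E4 → A4
Bb4 → Eb5
Eb4 → Ab4

Bb4 A4 Eb5 Ab4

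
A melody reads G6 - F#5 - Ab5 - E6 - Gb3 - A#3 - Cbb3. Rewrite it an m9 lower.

G6 to F#5
F#5 to E#4
Ab5 to G4
E6 to D#5
Gb3 to F2
A#3 to G##2
Cbb3 to Bbb1

F#5 E#4 G4 D#5 F2 G##2 Bbb1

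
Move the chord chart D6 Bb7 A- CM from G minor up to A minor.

G minor up to A minor is a major second; each chord root moves by that interval while the quality stays the same.
D6: root D up a major second → E, giving E6.
Bb7: root Bb up a major second → C, giving C7.
A-: root A up a major second → B, giving B-.
CM: root C up a major second → D, giving DM.

E6 C7 B- DM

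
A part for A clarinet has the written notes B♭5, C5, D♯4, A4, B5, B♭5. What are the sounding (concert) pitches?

G5 A4 B#3 F#4 G#5 G5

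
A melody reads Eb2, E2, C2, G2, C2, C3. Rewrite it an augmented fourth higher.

Eb2 gives A2
E2 gives A#2
C2 gives F#2
G2 gives C#3
C2 gives F#2
C3 gives F#3

A2 A#2 F#2 C#3 F#2 F#3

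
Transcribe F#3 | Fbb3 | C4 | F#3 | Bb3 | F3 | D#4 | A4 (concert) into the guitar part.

Written C4 sounds as C3 on the guitar, so concert pitches are written a perfect octave up.
F#3 → F#4
Fbb3 → Fbb4
C4 → C5
F#3 → F#4
Bb3 → Bb4
F3 → F4
D#4 → D#5
A4 → A5

F#4 Fbb4 C5 F#4 Bb4 F4 D#5 A5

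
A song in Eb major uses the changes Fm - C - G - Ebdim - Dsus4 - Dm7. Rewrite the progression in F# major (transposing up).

G#m D# A# F#dim E#sus4 E#m7

Eb major up to F# major is an augmented second; each chord root moves by that interval while the quality stays the same.
Fm: root F up an augmented second → G#, giving G#m.
C: root C up an augmented second → D#, giving D#.
G: root G up an augmented second → A#, giving A#.
Ebdim: root Eb up an augmented second → F#, giving F#dim.
Dsus4: root D up an augmented second → E#, giving E#sus4.
Dm7: root D up an augmented second → E#, giving E#m7.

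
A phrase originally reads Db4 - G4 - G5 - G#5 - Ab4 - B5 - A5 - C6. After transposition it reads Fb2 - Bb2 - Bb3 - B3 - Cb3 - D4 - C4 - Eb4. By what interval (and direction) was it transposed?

Take the first pair: Db4 → Fb2. D to F spans 13 letter names, so the interval is some kind of thirteenth.
Fb2 to Db4 is 21 semitones, which makes it a major thirteenth; the second version is lower, so the direction is down.
Checking another pair — C6 → Eb4 — gives the same interval.

down a major thirteenth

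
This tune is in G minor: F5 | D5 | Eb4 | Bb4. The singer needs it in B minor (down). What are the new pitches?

A4 F#4 G3 D4

G minor to B minor down is a minor sixth, so every note moves down by that interval.
F5 to A4
D5 to F#4
Eb4 to G3
Bb4 to D4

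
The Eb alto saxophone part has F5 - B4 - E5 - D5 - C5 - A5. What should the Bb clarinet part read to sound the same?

Bb4 E4 A4 G4 F4 D5

First find concert pitch: the Eb alto saxophone sounds a major sixth below written, so F5 B4 E5 D5 C5 A5 sounds Ab4 D4 G4 F4 Eb4 C5.
Then write for Bb clarinet: it sounds a major second below written, so the part must be a major second above concert.
Ab4 → Bb4
D4 → E4
G4 → A4
F4 → G4
Eb4 → F4
C5 → D5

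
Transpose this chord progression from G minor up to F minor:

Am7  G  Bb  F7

Gm7 F Ab Eb7

G minor up to F minor is a minor seventh; each chord root moves by that interval while the quality stays the same.
Am7: root A up a minor seventh → G, giving Gm7.
G: root G up a minor seventh → F, giving F.
Bb: root Bb up a minor seventh → Ab, giving Ab.
F7: root F up a minor seventh → Eb, giving Eb7.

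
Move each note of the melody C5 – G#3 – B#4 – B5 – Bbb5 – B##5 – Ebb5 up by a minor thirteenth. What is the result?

Ab6 E5 G#6 G7 Gbb7 G##7 Cbb7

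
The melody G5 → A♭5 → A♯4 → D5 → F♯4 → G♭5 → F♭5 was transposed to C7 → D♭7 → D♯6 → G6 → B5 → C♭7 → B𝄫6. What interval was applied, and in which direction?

up a perfect eleventh

From G5 to C7 is 11 letter names — an eleventh of some quality.
G5 to C7 is 17 semitones, which makes it a perfect eleventh; the second version is higher, so the direction is up.
Checking another pair — Fb5 → Bbb6 — gives the same interval.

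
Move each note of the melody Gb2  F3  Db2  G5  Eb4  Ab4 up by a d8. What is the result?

Gbb3 Fb4 Dbb3 Gb6 Ebb5 Abb5

Gb2 gives Gbb3
F3 gives Fb4
Db2 gives Dbb3
G5 gives Gb6
Eb4 gives Ebb5
Ab4 gives Abb5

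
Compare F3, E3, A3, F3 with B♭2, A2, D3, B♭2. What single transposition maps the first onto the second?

Take the first pair: F3 → Bb2. F to B spans 5 letter names, so the interval is some kind of fifth.
Bb2 to F3 is 7 semitones, which makes it a perfect fifth; the second version is lower, so the direction is down.
Checking another pair — F3 → Bb2 — gives the same interval.

down a perfect fifth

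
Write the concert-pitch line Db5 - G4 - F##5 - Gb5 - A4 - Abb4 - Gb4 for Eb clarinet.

The Eb clarinet sounds a minor third above written, so the written part must be a minor third below concert — transpose each note down.
Db5 to Bb4
G4 to E4
F##5 to D##5
Gb5 to Eb5
A4 to F#4
Abb4 to Fb4
Gb4 to Eb4

Bb4 E4 D##5 Eb5 F#4 Fb4 Eb4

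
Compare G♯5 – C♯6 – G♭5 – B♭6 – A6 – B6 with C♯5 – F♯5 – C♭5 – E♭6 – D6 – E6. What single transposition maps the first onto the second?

down a perfect fifth

From G#5 to C#5 is 5 letter names — a fifth of some quality.
C#5 to G#5 is 7 semitones, which makes it a perfect fifth; the second version is lower, so the direction is down.
Checking another pair — B6 → E6 — gives the same interval.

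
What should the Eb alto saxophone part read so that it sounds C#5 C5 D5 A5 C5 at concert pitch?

Written C4 sounds as Eb3 on the Eb alto saxophone, so concert pitches are written a major sixth up.
C#5 becomes A#5
C5 becomes A5
D5 becomes B5
A5 becomes F#6
C5 becomes A5

A#5 A5 B5 F#6 A5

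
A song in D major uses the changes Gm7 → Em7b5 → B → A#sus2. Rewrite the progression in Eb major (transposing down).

Abm7 Fm7b5 C Bsus2

D major down to Eb major is a major seventh; each chord root moves by that interval while the quality stays the same.
Gm7: root G down a major seventh → Ab, giving Abm7.
Em7b5: root E down a major seventh → F, giving Fm7b5.
B: root B down a major seventh → C, giving C.
A#sus2: root A# down a major seventh → B, giving Bsus2.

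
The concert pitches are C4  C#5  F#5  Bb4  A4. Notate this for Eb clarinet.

The Eb clarinet sounds a minor third above written, so the written part must be a minor third below concert — transpose each note down.
C4 gives A3
C#5 gives A#4
F#5 gives D#5
Bb4 gives G4
A4 gives F#4

A3 A#4 D#5 G4 F#4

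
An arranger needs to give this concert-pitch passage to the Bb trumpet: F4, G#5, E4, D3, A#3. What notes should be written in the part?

G4 A#5 F#4 E3 B#3

Written C4 sounds as Bb3 on the Bb trumpet, so concert pitches are written a major second up.
F4 -> G4
G#5 -> A#5
E4 -> F#4
D3 -> E3
A#3 -> B#3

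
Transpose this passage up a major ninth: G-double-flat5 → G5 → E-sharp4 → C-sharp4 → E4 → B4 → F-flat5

Abb6 A6 F##5 D#5 F#5 C#6 Gb6

Gbb5: a ninth up reaches A, and 14 semitones makes it Abb6.
G5 up a major ninth is A6.
E#4: a ninth up reaches F, and 14 semitones makes it F##5.
C#4 up a major ninth is D#5.
E4: a ninth up reaches F, and 14 semitones makes it F#5.
A major ninth up from B4 gives C#6.
Fb5 up a major ninth is Gb6.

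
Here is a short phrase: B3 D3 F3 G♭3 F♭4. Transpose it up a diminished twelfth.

B3 → F5
D3 → Ab4
F3 → Cb5
Gb3 → Dbb5
Fb4 → Cbb6

F5 Ab4 Cb5 Dbb5 Cbb6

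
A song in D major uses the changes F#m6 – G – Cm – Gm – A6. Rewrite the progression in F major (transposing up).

Am6 Bb Ebm Bbm C6

D major up to F major is a minor third; each chord root moves by that interval while the quality stays the same.
F#m6: root F# up a minor third → A, giving Am6.
G: root G up a minor third → Bb, giving Bb.
Cm: root C up a minor third → Eb, giving Ebm.
Gm: root G up a minor third → Bb, giving Bbm.
A6: root A up a minor third → C, giving C6.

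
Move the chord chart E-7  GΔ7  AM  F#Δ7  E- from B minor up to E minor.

B minor up to E minor is a perfect fourth; each chord root moves by that interval while the quality stays the same.
E-7: root E up a perfect fourth → A, giving A-7.
GΔ7: root G up a perfect fourth → C, giving CΔ7.
AM: root A up a perfect fourth → D, giving DM.
F#Δ7: root F# up a perfect fourth → B, giving BΔ7.
E-: root E up a perfect fourth → A, giving A-.

A-7 CΔ7 DM BΔ7 A-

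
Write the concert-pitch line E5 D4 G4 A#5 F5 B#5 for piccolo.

The piccolo sounds a perfect octave above written, so the written part must be a perfect octave below concert — transpose each note down.
E5 → E4
D4 → D3
G4 → G3
A#5 → A#4
F5 → F4
B#5 → B#4

E4 D3 G3 A#4 F4 B#4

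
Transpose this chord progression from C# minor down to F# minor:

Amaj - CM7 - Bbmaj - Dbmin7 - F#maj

C# minor down to F# minor is a perfect fifth; each chord root moves by that interval while the quality stays the same.
Amaj: root A down a perfect fifth → D, giving Dmaj.
CM7: root C down a perfect fifth → F, giving FM7.
Bbmaj: root Bb down a perfect fifth → Eb, giving Ebmaj.
Dbmin7: root Db down a perfect fifth → Gb, giving Gbmin7.
F#maj: root F# down a perfect fifth → B, giving Bmaj.

Dmaj FM7 Ebmaj Gbmin7 Bmaj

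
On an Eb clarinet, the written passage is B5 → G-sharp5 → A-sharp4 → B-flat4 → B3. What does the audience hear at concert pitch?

Written C4 on the Eb clarinet sounds as Eb4, a minor third higher; apply that shift to every note.
B5 becomes D6
G#5 becomes B5
A#4 becomes C#5
Bb4 becomes Db5
B3 becomes D4

D6 B5 C#5 Db5 D4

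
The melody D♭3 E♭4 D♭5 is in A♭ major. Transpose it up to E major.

A3 B4 A5

From A♭ up to E is an augmented fifth; apply that to each pitch.
Db3 -> A3
Eb4 -> B4
Db5 -> A5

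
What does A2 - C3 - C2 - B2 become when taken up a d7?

A2: a seventh up reaches G, and 9 semitones makes it Gb3.
A diminished seventh up from C3 gives Bbb3.
C2 up a diminished seventh is Bbb2.
B2: a seventh up reaches A, and 9 semitones makes it Ab3.

Gb3 Bbb3 Bbb2 Ab3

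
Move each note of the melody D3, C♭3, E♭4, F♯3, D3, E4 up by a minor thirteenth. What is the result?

D3 up a minor thirteenth is Bb4.
Cb3: a thirteenth up reaches A, and 20 semitones makes it Abb4.
Eb4 up a minor thirteenth is Cb6.
F#3 up a minor thirteenth is D5.
D3 up a minor thirteenth is Bb4.
A minor thirteenth up from E4 gives C6.

Bb4 Abb4 Cb6 D5 Bb4 C6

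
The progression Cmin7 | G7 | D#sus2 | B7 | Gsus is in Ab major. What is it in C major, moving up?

Emin7 B7 F##sus2 D#7 Bsus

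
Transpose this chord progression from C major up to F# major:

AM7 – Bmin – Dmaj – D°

D#M7 E#min G#maj G#°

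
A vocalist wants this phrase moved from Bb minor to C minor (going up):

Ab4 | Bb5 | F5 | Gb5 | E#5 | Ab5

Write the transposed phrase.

From Bb up to C is a major second; apply that to each pitch.
Ab4 → Bb4
Bb5 → C6
F5 → G5
Gb5 → Ab5
E#5 → F##5
Ab5 → Bb5

Bb4 C6 G5 Ab5 F##5 Bb5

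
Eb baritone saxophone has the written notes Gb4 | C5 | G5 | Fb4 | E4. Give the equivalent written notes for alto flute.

Ebb3 Ab3 Eb4 Dbb3 C3

First find concert pitch: the Eb baritone saxophone sounds a major thirteenth below written, so Gb4 C5 G5 Fb4 E4 sounds Bbb2 Eb3 Bb3 Abb2 G2.
Then write for alto flute: it sounds a perfect fourth below written, so the part must be a perfect fourth above concert.
Bbb2 → Ebb3
Eb3 → Ab3
Bb3 → Eb4
Abb2 → Dbb3
G2 → C3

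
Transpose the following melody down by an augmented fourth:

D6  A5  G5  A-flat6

Ab5 Eb5 Db5 Ebb6

An augmented fourth down from D6 gives Ab5.
An augmented fourth down from A5 gives Eb5.
An augmented fourth down from G5 gives Db5.
Ab6: a fourth down reaches E, and 6 semitones makes it Ebb6.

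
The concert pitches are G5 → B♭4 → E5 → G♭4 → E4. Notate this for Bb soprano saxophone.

A5 C5 F#5 Ab4 F#4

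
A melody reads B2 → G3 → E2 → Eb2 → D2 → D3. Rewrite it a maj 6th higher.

B2 -> G#3
G3 -> E4
E2 -> C#3
Eb2 -> C3
D2 -> B2
D3 -> B3

G#3 E4 C#3 C3 B2 B3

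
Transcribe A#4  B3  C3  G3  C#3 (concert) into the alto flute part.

The alto flute sounds a perfect fourth below written, so the written part must be a perfect fourth above concert — transpose each note up.
A#4 gives D#5
B3 gives E4
C3 gives F3
G3 gives C4
C#3 gives F#3

D#5 E4 F3 C4 F#3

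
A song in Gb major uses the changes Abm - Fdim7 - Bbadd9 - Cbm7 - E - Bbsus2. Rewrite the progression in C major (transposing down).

Dm Bdim7 Eadd9 Fm7 A# Esus2

Gb major down to C major is a diminished fifth; each chord root moves by that interval while the quality stays the same.
Abm: root Ab down a diminished fifth → D, giving Dm.
Fdim7: root F down a diminished fifth → B, giving Bdim7.
Bbadd9: root Bb down a diminished fifth → E, giving Eadd9.
Cbm7: root Cb down a diminished fifth → F, giving Fm7.
E: root E down a diminished fifth → A#, giving A#.
Bbsus2: root Bb down a diminished fifth → E, giving Esus2.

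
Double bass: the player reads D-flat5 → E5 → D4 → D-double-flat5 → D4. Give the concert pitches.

The double bass sounds a perfect octave below written, so transpose each written note down a perfect octave.
Db5 becomes Db4
E5 becomes E4
D4 becomes D3
Dbb5 becomes Dbb4
D4 becomes D3

Db4 E4 D3 Dbb4 D3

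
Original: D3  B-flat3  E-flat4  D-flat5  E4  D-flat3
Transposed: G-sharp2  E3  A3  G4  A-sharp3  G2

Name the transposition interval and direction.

Take the first pair: D3 → G#2. D to G spans 5 letter names, so the interval is some kind of fifth.
G#2 to D3 is 6 semitones, which makes it a diminished fifth; the second version is lower, so the direction is down.
Checking another pair — Db3 → G2 — gives the same interval.

down a diminished fifth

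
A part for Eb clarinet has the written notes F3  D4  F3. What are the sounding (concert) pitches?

The Eb clarinet sounds a minor third above written, so transpose each written note up a minor third.
F3 -> Ab3
D4 -> F4
F3 -> Ab3

Ab3 F4 Ab3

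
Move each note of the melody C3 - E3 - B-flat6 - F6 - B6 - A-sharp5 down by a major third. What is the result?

Ab2 C3 Gb6 Db6 G6 F#5

A major third down from C3 gives Ab2.
E3 down a major third is C3.
A major third down from Bb6 gives Gb6.
F6 down a major third is Db6.
B6 down a major third is G6.
A major third down from A#5 gives F#5.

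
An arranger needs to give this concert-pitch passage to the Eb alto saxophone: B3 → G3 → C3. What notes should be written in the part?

G#4 E4 A3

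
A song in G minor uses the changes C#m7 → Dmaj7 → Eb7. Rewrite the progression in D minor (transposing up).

G minor up to D minor is a perfect fifth; each chord root moves by that interval while the quality stays the same.
C#m7: root C# up a perfect fifth → G#, giving G#m7.
Dmaj7: root D up a perfect fifth → A, giving Amaj7.
Eb7: root Eb up a perfect fifth → Bb, giving Bb7.

G#m7 Amaj7 Bb7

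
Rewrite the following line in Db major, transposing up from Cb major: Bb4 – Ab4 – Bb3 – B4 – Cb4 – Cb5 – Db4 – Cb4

From Cb up to Db is a major second; apply that to each pitch.
Bb4 -> C5
Ab4 -> Bb4
Bb3 -> C4
B4 -> C#5
Cb4 -> Db4
Cb5 -> Db5
Db4 -> Eb4
Cb4 -> Db4

C5 Bb4 C4 C#5 Db4 Db5 Eb4 Db4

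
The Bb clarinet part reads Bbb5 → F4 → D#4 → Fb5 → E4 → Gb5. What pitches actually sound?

Written C4 on the Bb clarinet sounds as Bb3, a major second lower; apply that shift to every note.
Bbb5 -> Abb5
F4 -> Eb4
D#4 -> C#4
Fb5 -> Ebb5
E4 -> D4
Gb5 -> Fb5

Abb5 Eb4 C#4 Ebb5 D4 Fb5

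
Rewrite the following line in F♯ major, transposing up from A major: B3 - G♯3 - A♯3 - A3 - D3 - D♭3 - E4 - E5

G#4 E#4 F##4 F#4 B3 Bb3 C#5 C#6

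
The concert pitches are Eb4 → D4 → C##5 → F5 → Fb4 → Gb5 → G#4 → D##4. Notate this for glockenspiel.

Eb2 D2 C##3 F3 Fb2 Gb3 G#2 D##2

The glockenspiel sounds a perfect fifteenth above written, so the written part must be a perfect fifteenth below concert — transpose each note down.
Eb4 -> Eb2
D4 -> D2
C##5 -> C##3
F5 -> F3
Fb4 -> Fb2
Gb5 -> Gb3
G#4 -> G#2
D##4 -> D##2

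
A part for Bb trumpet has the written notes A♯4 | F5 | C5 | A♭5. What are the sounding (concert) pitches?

G#4 Eb5 Bb4 Gb5

Written C4 on the Bb trumpet sounds as Bb3, a major second lower; apply that shift to every note.
A#4 -> G#4
F5 -> Eb5
C5 -> Bb4
Ab5 -> Gb5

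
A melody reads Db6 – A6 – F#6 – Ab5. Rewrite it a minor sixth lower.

F5 C#6 A#5 C5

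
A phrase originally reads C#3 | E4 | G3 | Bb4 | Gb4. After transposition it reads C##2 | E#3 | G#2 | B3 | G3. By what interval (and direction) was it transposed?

down a diminished octave

Take the first pair: C#3 → C##2. C to C spans 8 letter names, so the interval is some kind of octave.
C##2 to C#3 is 11 semitones, which makes it a diminished octave; the second version is lower, so the direction is down.
Checking another pair — Gb4 → G3 — gives the same interval.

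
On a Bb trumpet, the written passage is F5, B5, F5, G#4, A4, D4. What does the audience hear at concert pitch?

Eb5 A5 Eb5 F#4 G4 C4

The Bb trumpet sounds a major second below written, so transpose each written note down a major second.
F5 becomes Eb5
B5 becomes A5
F5 becomes Eb5
G#4 becomes F#4
A4 becomes G4
D4 becomes C4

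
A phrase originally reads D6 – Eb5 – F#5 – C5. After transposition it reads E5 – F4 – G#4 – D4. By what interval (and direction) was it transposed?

down a minor seventh

From D6 to E5 is 7 letter names — a seventh of some quality.
E5 to D6 is 10 semitones, which makes it a minor seventh; the second version is lower, so the direction is down.
Checking another pair — C5 → D4 — gives the same interval.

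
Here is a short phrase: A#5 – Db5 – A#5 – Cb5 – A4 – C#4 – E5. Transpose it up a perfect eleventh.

D#7 Gb6 D#7 Fb6 D6 F#5 A6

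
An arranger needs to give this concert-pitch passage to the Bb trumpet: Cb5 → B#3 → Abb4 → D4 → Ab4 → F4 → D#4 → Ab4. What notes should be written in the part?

Db5 C##4 Bbb4 E4 Bb4 G4 E#4 Bb4

The Bb trumpet sounds a major second below written, so the written part must be a major second above concert — transpose each note up.
Cb5 to Db5
B#3 to C##4
Abb4 to Bbb4
D4 to E4
Ab4 to Bb4
F4 to G4
D#4 to E#4
Ab4 to Bb4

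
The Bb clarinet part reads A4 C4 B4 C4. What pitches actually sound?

G4 Bb3 A4 Bb3

Written C4 on the Bb clarinet sounds as Bb3, a major second lower; apply that shift to every note.
A4 -> G4
C4 -> Bb3
B4 -> A4
C4 -> Bb3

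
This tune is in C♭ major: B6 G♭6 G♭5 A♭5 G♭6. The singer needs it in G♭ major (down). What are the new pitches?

F#6 Db6 Db5 Eb5 Db6

From C♭ down to G♭ is a perfect fourth; apply that to each pitch.
B6 gives F#6
Gb6 gives Db6
Gb5 gives Db5
Ab5 gives Eb5
Gb6 gives Db6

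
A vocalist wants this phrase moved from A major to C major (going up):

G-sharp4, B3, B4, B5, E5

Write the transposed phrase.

B4 D4 D5 D6 G5

From A up to C is a minor third; apply that to each pitch.
G#4 becomes B4
B3 becomes D4
B4 becomes D5
B5 becomes D6
E5 becomes G5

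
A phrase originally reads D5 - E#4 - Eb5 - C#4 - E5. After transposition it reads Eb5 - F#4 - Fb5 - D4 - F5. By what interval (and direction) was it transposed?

up a minor second

Take the first pair: D5 → Eb5. D to E spans 2 letter names, so the interval is some kind of second.
D5 to Eb5 is 1 semitone, which makes it a minor second; the second version is higher, so the direction is up.
Checking another pair — E5 → F5 — gives the same interval.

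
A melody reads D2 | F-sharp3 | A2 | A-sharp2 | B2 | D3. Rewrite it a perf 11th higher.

D2 up a perfect eleventh is G3.
F#3: an eleventh up reaches B, and 17 semitones makes it B4.
A2 up a perfect eleventh is D4.
A perfect eleventh up from A#2 gives D#4.
A perfect eleventh up from B2 gives E4.
A perfect eleventh up from D3 gives G4.

G3 B4 D4 D#4 E4 G4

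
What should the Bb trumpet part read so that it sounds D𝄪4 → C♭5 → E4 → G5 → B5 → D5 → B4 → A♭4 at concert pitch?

The Bb trumpet sounds a major second below written, so the written part must be a major second above concert — transpose each note up.
D##4 -> E##4
Cb5 -> Db5
E4 -> F#4
G5 -> A5
B5 -> C#6
D5 -> E5
B4 -> C#5
Ab4 -> Bb4

E##4 Db5 F#4 A5 C#6 E5 C#5 Bb4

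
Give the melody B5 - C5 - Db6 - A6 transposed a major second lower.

A5 Bb4 Cb6 G6

B5 to A5
C5 to Bb4
Db6 to Cb6
A6 to G6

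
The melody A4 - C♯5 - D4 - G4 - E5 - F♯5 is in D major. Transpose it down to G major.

D4 F#4 G3 C4 A4 B4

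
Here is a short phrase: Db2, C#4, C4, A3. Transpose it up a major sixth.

Bb2 A#4 A4 F#4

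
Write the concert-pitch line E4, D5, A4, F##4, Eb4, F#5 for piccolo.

E3 D4 A3 F##3 Eb3 F#4

Written C4 sounds as C5 on the piccolo, so concert pitches are written a perfect octave down.
E4 becomes E3
D5 becomes D4
A4 becomes A3
F##4 becomes F##3
Eb4 becomes Eb3
F#5 becomes F#4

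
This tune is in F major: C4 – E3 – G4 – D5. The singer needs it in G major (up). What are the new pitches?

From F up to G is a major second; apply that to each pitch.
C4 -> D4
E3 -> F#3
G4 -> A4
D5 -> E5

D4 F#3 A4 E5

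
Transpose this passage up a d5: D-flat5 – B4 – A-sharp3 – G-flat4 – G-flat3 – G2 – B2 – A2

Abb5 F5 E4 Dbb5 Dbb4 Db3 F3 Eb3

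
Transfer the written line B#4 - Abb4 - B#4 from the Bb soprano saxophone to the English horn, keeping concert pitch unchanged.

E#5 Dbb5 E#5

First find concert pitch: the Bb soprano saxophone sounds a major second below written, so B#4 Abb4 B#4 sounds A#4 Gbb4 A#4.
Then write for English horn: it sounds a perfect fifth below written, so the part must be a perfect fifth above concert.
A#4 → E#5
Gbb4 → Dbb5
A#4 → E#5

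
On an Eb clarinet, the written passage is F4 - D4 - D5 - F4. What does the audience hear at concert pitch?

The Eb clarinet sounds a minor third above written, so transpose each written note up a minor third.
F4 to Ab4
D4 to F4
D5 to F5
F4 to Ab4

Ab4 F4 F5 Ab4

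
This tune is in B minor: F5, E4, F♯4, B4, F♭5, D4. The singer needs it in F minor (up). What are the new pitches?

Cb6 Bb4 C5 F5 Cbb6 Ab4

From B up to F is a diminished fifth; apply that to each pitch.
F5 → Cb6
E4 → Bb4
F#4 → C5
B4 → F5
Fb5 → Cbb6
D4 → Ab4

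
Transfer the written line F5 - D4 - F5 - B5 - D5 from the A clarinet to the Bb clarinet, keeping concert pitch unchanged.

E5 C#4 E5 A#5 C#5

First find concert pitch: the A clarinet sounds a minor third below written, so F5 D4 F5 B5 D5 sounds D5 B3 D5 G#5 B4.
Then write for Bb clarinet: it sounds a major second below written, so the part must be a major second above concert.
D5 → E5
B3 → C#4
D5 → E5
G#5 → A#5
B4 → C#5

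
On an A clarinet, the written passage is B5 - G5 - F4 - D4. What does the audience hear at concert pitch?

G#5 E5 D4 B3

The A clarinet sounds a minor third below written, so transpose each written note down a minor third.
B5 to G#5
G5 to E5
F4 to D4
D4 to B3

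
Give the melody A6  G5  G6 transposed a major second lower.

A6 down a major second is G6.
G5: a second down reaches F, and 2 semitones makes it F5.
A major second down from G6 gives F6.

G6 F5 F6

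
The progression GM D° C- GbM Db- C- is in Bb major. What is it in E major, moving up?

C#M G#° F#- CM G- F#-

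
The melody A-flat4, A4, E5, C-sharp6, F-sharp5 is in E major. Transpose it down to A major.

Db4 D4 A4 F#5 B4

From E down to A is a perfect fifth; apply that to each pitch.
Ab4 to Db4
A4 to D4
E5 to A4
C#6 to F#5
F#5 to B4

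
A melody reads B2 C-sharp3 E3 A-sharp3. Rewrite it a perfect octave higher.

B3 C#4 E4 A#4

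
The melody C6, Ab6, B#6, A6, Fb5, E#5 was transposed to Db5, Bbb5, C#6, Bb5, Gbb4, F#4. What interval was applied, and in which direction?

down a major seventh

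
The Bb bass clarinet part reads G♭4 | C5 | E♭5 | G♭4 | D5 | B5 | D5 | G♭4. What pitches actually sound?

Written C4 on the Bb bass clarinet sounds as Bb2, a major ninth lower; apply that shift to every note.
Gb4 -> Fb3
C5 -> Bb3
Eb5 -> Db4
Gb4 -> Fb3
D5 -> C4
B5 -> A4
D5 -> C4
Gb4 -> Fb3

Fb3 Bb3 Db4 Fb3 C4 A4 C4 Fb3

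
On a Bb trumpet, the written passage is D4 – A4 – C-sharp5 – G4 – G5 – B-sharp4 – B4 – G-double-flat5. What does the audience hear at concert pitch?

C4 G4 B4 F4 F5 A#4 A4 Fbb5

Written C4 on the Bb trumpet sounds as Bb3, a major second lower; apply that shift to every note.
D4 becomes C4
A4 becomes G4
C#5 becomes B4
G4 becomes F4
G5 becomes F5
B#4 becomes A#4
B4 becomes A4
Gbb5 becomes Fbb5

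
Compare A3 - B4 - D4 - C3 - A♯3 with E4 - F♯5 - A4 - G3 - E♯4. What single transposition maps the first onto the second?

From A3 to E4 is 5 letter names — a fifth of some quality.
A3 to E4 is 7 semitones, which makes it a perfect fifth; the second version is higher, so the direction is up.
Checking another pair — A#3 → E#4 — gives the same interval.

up a perfect fifth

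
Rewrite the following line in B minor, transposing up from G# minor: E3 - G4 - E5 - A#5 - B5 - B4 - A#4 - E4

G3 Bb4 G5 C#6 D6 D5 C#5 G4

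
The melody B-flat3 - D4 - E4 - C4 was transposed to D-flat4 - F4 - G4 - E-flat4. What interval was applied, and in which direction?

From Bb3 to Db4 is 3 letter names — a third of some quality.
Bb3 to Db4 is 3 semitones, which makes it a minor third; the second version is higher, so the direction is up.
Checking another pair — C4 → Eb4 — gives the same interval.

up a minor third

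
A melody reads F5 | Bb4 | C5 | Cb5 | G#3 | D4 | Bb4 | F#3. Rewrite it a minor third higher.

Ab5 Db5 Eb5 Ebb5 B3 F4 Db5 A3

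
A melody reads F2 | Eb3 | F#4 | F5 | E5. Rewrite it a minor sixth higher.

Db3 Cb4 D5 Db6 C6

F2 becomes Db3
Eb3 becomes Cb4
F#4 becomes D5
F5 becomes Db6
E5 becomes C6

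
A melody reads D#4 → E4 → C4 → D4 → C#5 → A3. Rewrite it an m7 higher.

C#5 D5 Bb4 C5 B5 G4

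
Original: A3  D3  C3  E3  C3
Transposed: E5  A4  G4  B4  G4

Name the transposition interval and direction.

From A3 to E5 is 12 letter names — a twelfth of some quality.
A3 to E5 is 19 semitones, which makes it a perfect twelfth; the second version is higher, so the direction is up.
Checking another pair — C3 → G4 — gives the same interval.

up a perfect twelfth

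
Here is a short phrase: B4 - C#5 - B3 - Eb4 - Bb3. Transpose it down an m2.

A#4 B#4 A#3 D4 A3

A minor second down from B4 gives A#4.
A minor second down from C#5 gives B#4.
A minor second down from B3 gives A#3.
Eb4: a second down reaches D, and 1 semitone makes it D4.
Bb3 down a minor second is A3.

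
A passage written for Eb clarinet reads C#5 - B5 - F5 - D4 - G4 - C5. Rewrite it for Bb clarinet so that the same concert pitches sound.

F#5 E6 Bb5 G4 C5 F5

First find concert pitch: the Eb clarinet sounds a minor third above written, so C#5 B5 F5 D4 G4 C5 sounds E5 D6 Ab5 F4 Bb4 Eb5.
Then write for Bb clarinet: it sounds a major second below written, so the part must be a major second above concert.
E5 → F#5
D6 → E6
Ab5 → Bb5
F4 → G4
Bb4 → C5
Eb5 → F5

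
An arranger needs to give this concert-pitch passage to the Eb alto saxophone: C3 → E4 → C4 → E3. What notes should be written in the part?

A3 C#5 A4 C#4

Written C4 sounds as Eb3 on the Eb alto saxophone, so concert pitches are written a major sixth up.
C3 becomes A3
E4 becomes C#5
C4 becomes A4
E3 becomes C#4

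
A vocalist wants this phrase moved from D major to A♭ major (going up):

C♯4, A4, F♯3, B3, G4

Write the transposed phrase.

G4 Eb5 C4 F4 Db5

From D up to A♭ is a diminished fifth; apply that to each pitch.
C#4 gives G4
A4 gives Eb5
F#3 gives C4
B3 gives F4
G4 gives Db5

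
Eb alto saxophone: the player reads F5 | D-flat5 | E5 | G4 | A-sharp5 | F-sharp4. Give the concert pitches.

Ab4 Fb4 G4 Bb3 C#5 A3

Written C4 on the Eb alto saxophone sounds as Eb3, a major sixth lower; apply that shift to every note.
F5 → Ab4
Db5 → Fb4
E5 → G4
G4 → Bb3
A#5 → C#5
F#4 → A3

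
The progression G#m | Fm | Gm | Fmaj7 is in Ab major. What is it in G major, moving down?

Ab major down to G major is a minor second; each chord root moves by that interval while the quality stays the same.
G#m: root G# down a minor second → F##, giving F##m.
Fm: root F down a minor second → E, giving Em.
Gm: root G down a minor second → F#, giving F#m.
Fmaj7: root F down a minor second → E, giving Emaj7.

F##m Em F#m Emaj7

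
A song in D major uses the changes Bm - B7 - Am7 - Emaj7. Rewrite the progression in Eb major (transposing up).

Cm C7 Bbm7 Fmaj7

D major up to Eb major is a minor second; each chord root moves by that interval while the quality stays the same.
Bm: root B up a minor second → C, giving Cm.
B7: root B up a minor second → C, giving C7.
Am7: root A up a minor second → Bb, giving Bbm7.
Emaj7: root E up a minor second → F, giving Fmaj7.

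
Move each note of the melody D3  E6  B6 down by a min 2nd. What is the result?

D3: a second down reaches C, and 1 semitone makes it C#3.
A minor second down from E6 gives D#6.
B6: a second down reaches A, and 1 semitone makes it A#6.

C#3 D#6 A#6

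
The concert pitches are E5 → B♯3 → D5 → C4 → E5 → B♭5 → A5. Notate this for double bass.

The double bass sounds a perfect octave below written, so the written part must be a perfect octave above concert — transpose each note up.
E5 -> E6
B#3 -> B#4
D5 -> D6
C4 -> C5
E5 -> E6
Bb5 -> Bb6
A5 -> A6

E6 B#4 D6 C5 E6 Bb6 A6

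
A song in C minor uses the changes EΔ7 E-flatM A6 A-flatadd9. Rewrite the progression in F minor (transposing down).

AΔ7 AbM D6 Dbadd9

C minor down to F minor is a perfect fifth; each chord root moves by that interval while the quality stays the same.
EΔ7: root E down a perfect fifth → A, giving AΔ7.
E-flatM: root E-flat down a perfect fifth → Ab, giving AbM.
A6: root A down a perfect fifth → D, giving D6.
A-flatadd9: root A-flat down a perfect fifth → Db, giving Dbadd9.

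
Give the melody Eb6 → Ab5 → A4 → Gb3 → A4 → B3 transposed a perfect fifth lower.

Ab5 Db5 D4 Cb3 D4 E3

Eb6 becomes Ab5
Ab5 becomes Db5
A4 becomes D4
Gb3 becomes Cb3
A4 becomes D4
B3 becomes E3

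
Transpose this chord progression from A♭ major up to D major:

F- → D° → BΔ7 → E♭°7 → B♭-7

B- G#° E#Δ7 A°7 E-7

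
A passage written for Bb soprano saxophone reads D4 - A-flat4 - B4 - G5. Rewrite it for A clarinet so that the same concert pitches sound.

Eb4 Bbb4 C5 Ab5

First find concert pitch: the Bb soprano saxophone sounds a major second below written, so D4 A-flat4 B4 G5 sounds C4 Gb4 A4 F5.
Then write for A clarinet: it sounds a minor third below written, so the part must be a minor third above concert.
C4 → Eb4
Gb4 → Bbb4
A4 → C5
F5 → Ab5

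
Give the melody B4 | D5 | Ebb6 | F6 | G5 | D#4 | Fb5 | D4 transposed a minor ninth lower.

B4 down a minor ninth is A#3.
D5 down a minor ninth is C#4.
Ebb6 down a minor ninth is Db5.
F6 down a minor ninth is E5.
A minor ninth down from G5 gives F#4.
D#4 down a minor ninth is C##3.
Fb5: a ninth down reaches E, and 13 semitones makes it Eb4.
A minor ninth down from D4 gives C#3.

A#3 C#4 Db5 E5 F#4 C##3 Eb4 C#3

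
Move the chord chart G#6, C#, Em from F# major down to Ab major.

Bb6 Eb Gbm

F# major down to Ab major is an augmented sixth; each chord root moves by that interval while the quality stays the same.
G#6: root G# down an augmented sixth → Bb, giving Bb6.
C#: root C# down an augmented sixth → Eb, giving Eb.
Em: root E down an augmented sixth → Gb, giving Gbm.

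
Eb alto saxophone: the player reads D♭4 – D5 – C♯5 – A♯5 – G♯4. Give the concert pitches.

Written C4 on the Eb alto saxophone sounds as Eb3, a major sixth lower; apply that shift to every note.
Db4 gives Fb3
D5 gives F4
C#5 gives E4
A#5 gives C#5
G#4 gives B3

Fb3 F4 E4 C#5 B3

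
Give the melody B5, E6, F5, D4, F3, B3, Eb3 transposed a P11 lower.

F#4 B4 C4 A2 C2 F#2 Bb1

B5 gives F#4
E6 gives B4
F5 gives C4
D4 gives A2
F3 gives C2
B3 gives F#2
Eb3 gives Bb1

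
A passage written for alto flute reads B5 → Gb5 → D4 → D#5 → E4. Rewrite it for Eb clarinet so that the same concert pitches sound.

D#5 Bb4 F#3 F##4 G#3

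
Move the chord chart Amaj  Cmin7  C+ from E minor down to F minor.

Bbmaj Dbmin7 Db+

E minor down to F minor is a major seventh; each chord root moves by that interval while the quality stays the same.
Amaj: root A down a major seventh → Bb, giving Bbmaj.
Cmin7: root C down a major seventh → Db, giving Dbmin7.
C+: root C down a major seventh → Db, giving Db+.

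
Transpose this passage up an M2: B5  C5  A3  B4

B5: a second up reaches C, and 2 semitones makes it C#6.
C5 up a major second is D5.
A3: a second up reaches B, and 2 semitones makes it B3.
B4 up a major second is C#5.

C#6 D5 B3 C#5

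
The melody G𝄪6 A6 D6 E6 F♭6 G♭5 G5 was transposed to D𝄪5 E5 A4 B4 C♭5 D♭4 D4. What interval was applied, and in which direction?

down a perfect eleventh

Take the first pair: G##6 → D##5. G to D spans 11 letter names, so the interval is some kind of eleventh.
D##5 to G##6 is 17 semitones, which makes it a perfect eleventh; the second version is lower, so the direction is down.
Checking another pair — G5 → D4 — gives the same interval.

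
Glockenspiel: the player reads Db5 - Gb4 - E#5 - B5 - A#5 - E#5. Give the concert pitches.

Db7 Gb6 E#7 B7 A#7 E#7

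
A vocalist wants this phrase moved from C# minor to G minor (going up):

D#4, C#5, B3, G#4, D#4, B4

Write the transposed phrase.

From C# up to G is a diminished fifth; apply that to each pitch.
D#4 to A4
C#5 to G5
B3 to F4
G#4 to D5
D#4 to A4
B4 to F5

A4 G5 F4 D5 A4 F5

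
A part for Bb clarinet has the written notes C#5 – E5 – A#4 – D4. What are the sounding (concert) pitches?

B4 D5 G#4 C4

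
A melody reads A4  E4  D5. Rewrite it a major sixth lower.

C4 G3 F4

A4 to C4
E4 to G3
D5 to F4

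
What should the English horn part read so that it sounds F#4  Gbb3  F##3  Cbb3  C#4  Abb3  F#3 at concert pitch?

Written C4 sounds as F3 on the English horn, so concert pitches are written a perfect fifth up.
F#4 → C#5
Gbb3 → Dbb4
F##3 → C##4
Cbb3 → Gbb3
C#4 → G#4
Abb3 → Ebb4
F#3 → C#4

C#5 Dbb4 C##4 Gbb3 G#4 Ebb4 C#4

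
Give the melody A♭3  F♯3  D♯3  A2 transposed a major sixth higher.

F4 D#4 B#3 F#3

Ab3 -> F4
F#3 -> D#4
D#3 -> B#3
A2 -> F#3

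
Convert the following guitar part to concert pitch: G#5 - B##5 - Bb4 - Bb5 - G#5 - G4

The guitar sounds a perfect octave below written, so transpose each written note down a perfect octave.
G#5 to G#4
B##5 to B##4
Bb4 to Bb3
Bb5 to Bb4
G#5 to G#4
G4 to G3

G#4 B##4 Bb3 Bb4 G#4 G3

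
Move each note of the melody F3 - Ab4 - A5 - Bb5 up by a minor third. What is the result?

Ab3 Cb5 C6 Db6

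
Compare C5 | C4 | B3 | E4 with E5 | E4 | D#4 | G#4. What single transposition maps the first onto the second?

up a major third

Take the first pair: C5 → E5. C to E spans 3 letter names, so the interval is some kind of third.
C5 to E5 is 4 semitones, which makes it a major third; the second version is higher, so the direction is up.
Checking another pair — E4 → G#4 — gives the same interval.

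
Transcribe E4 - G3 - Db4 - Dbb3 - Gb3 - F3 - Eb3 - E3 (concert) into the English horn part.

B4 D4 Ab4 Abb3 Db4 C4 Bb3 B3

Written C4 sounds as F3 on the English horn, so concert pitches are written a perfect fifth up.
E4 → B4
G3 → D4
Db4 → Ab4
Dbb3 → Abb3
Gb3 → Db4
F3 → C4
Eb3 → Bb3
E3 → B3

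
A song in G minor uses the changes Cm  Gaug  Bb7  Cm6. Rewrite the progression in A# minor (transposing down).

D#m A#aug C#7 D#m6

G minor down to A# minor is a diminished seventh; each chord root moves by that interval while the quality stays the same.
Cm: root C down a diminished seventh → D#, giving D#m.
Gaug: root G down a diminished seventh → A#, giving A#aug.
Bb7: root Bb down a diminished seventh → C#, giving C#7.
Cm6: root C down a diminished seventh → D#, giving D#m6.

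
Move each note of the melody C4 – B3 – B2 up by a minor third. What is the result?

C4 -> Eb4
B3 -> D4
B2 -> D3

Eb4 D4 D3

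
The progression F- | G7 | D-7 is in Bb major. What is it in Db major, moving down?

Bb major down to Db major is a major sixth; each chord root moves by that interval while the quality stays the same.
F-: root F down a major sixth → Ab, giving Ab-.
G7: root G down a major sixth → Bb, giving Bb7.
D-7: root D down a major sixth → F, giving F-7.

Ab- Bb7 F-7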